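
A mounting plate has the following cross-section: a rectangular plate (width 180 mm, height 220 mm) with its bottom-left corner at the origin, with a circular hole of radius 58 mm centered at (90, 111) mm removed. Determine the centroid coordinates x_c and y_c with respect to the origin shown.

plate: A = 180 × 220 = 39600.00, centroid at (90.00, 110.00).
hole: A = −π·58² = -10568.32, centroid at (90.00, 111.00).
ΣA = 29031.68 mm²
ΣAx_c = (39600.00)(90.00) + (-10568.32)(90.00) = 2612851.41 mm³
ΣAy_c = (39600.00)(110.00) + (-10568.32)(111.00) = 3182916.74 mm³
x_c = 2612851.41 / 29031.68 = 90.00 mm
y_c = 3182916.74 / 29031.68 = 109.64 mm

x_c = 90.00 mm, y_c = 109.64 mm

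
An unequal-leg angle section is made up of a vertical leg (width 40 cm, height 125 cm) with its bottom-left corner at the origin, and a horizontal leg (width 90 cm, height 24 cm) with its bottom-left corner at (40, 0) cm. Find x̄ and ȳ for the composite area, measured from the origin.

Part | A | x̄ᵢ | ȳᵢ | A·x̄ᵢ | A·ȳᵢ
vertical leg | 5000.00 | 20.00 | 62.50 | 100000.00 | 312500.00
horizontal leg | 2160.00 | 85.00 | 12.00 | 183600.00 | 25920.00
Σ | 7160.00 |  |  | 283600.00 | 338420.00
x̄ = 283600.00 / 7160.00 = 39.61 cm
ȳ = 338420.00 / 7160.00 = 47.27 cm

x̄ = 39.61 cm, ȳ = 47.27 cm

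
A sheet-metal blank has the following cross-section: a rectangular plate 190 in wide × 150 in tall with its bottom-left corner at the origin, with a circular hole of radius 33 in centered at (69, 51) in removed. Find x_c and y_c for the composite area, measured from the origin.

x_c = 98.55 in, y_c = 78.27 in

plate: A = 190 × 150 = 28500.00, centroid at (95.00, 75.00).
hole: A = −π·33² = -3421.19, centroid at (69.00, 51.00).
ΣA = 25078.81 in²
ΣAx_c = (28500.00)(95.00) + (-3421.19)(69.00) = 2471437.59 in³
ΣAy_c = (28500.00)(75.00) + (-3421.19)(51.00) = 1963019.09 in³
x_c = 2471437.59 / 25078.81 = 98.55 in
y_c = 1963019.09 / 25078.81 = 78.27 in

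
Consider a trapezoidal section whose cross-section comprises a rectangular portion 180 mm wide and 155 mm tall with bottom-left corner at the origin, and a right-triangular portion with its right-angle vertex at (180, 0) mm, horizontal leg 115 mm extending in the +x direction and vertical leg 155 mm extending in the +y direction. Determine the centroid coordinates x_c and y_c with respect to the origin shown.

rectangular portion: A = 180 × 155 = 27900.00, centroid at (90.00, 77.50).
triangular portion: A = ½·115·155 = 8912.50, centroid at (218.33, 51.67).
ΣA = 36812.50 mm²
ΣAx_c = (27900.00)(90.00) + (8912.50)(218.33) = 4456895.83 mm³
ΣAy_c = (27900.00)(77.50) + (8912.50)(51.67) = 2622729.17 mm³
x_c = 4456895.83 / 36812.50 = 121.07 mm
y_c = 2622729.17 / 36812.50 = 71.25 mm

x_c = 121.07 mm, y_c = 71.25 mm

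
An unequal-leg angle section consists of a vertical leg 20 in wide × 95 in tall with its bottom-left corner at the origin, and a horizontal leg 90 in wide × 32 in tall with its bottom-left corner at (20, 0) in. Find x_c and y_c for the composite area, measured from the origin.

Part | A | x̄ᵢ | ȳᵢ | A·x̄ᵢ | A·ȳᵢ
vertical leg | 1900.00 | 10.00 | 47.50 | 19000.00 | 90250.00
horizontal leg | 2880.00 | 65.00 | 16.00 | 187200.00 | 46080.00
Σ | 4780.00 |  |  | 206200.00 | 136330.00
x_c = 206200.00 / 4780.00 = 43.14 in
y_c = 136330.00 / 4780.00 = 28.52 in

x_c = 43.14 in, y_c = 28.52 in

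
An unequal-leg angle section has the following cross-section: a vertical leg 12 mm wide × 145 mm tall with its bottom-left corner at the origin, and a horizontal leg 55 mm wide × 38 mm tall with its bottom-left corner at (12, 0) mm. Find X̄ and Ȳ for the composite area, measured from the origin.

Part | A | x̄ᵢ | ȳᵢ | A·x̄ᵢ | A·ȳᵢ
vertical leg | 1740.00 | 6.00 | 72.50 | 10440.00 | 126150.00
horizontal leg | 2090.00 | 39.50 | 19.00 | 82555.00 | 39710.00
Σ | 3830.00 |  |  | 92995.00 | 165860.00
X̄ = 92995.00 / 3830.00 = 24.28 mm
Ȳ = 165860.00 / 3830.00 = 43.31 mm

X̄ = 24.28 mm, Ȳ = 43.31 mm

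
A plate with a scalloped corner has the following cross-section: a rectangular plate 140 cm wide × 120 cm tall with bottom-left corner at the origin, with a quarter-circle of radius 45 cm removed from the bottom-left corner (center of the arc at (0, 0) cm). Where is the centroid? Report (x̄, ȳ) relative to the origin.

x̄ = 75.32 cm, ȳ = 64.28 cm

plate: A = 140 × 120 = 16800.00, centroid at (70.00, 60.00).
removed quarter-circle: A = −¼π·45² = -1590.43, centroid at (19.10, 19.10).
ΣA = 15209.57 cm²
ΣAx̄ = (16800.00)(70.00) + (-1590.43)(19.10) = 1145625.00 cm³
ΣAȳ = (16800.00)(60.00) + (-1590.43)(19.10) = 977625.00 cm³
x̄ = 1145625.00 / 15209.57 = 75.32 cm
ȳ = 977625.00 / 15209.57 = 64.28 cm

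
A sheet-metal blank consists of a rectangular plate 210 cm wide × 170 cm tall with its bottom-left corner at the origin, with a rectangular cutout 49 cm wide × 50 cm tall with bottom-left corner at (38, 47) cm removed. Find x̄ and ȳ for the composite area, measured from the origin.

plate: A = 210 × 170 = 35700.00, centroid at (105.00, 85.00).
hole: A = −(49 × 50) = -2450.00, centroid at (62.50, 72.00).
ΣA = 33250.00 cm², ΣAx̄ = 3595375.00 cm³, ΣAȳ = 2858100.00 cm³.
x̄ = 3595375.00/33250.00 = 108.13 cm; ȳ = 2858100.00/33250.00 = 85.96 cm.

x̄ = 108.13 cm, ȳ = 85.96 cm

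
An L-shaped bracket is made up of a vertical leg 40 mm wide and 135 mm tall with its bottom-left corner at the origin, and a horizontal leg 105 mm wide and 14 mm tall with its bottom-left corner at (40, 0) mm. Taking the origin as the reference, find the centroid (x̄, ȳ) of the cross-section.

vertical leg: A = 40 × 135 = 5400.00, centroid at (20.00, 67.50).
horizontal leg: A = 105 × 14 = 1470.00, centroid at (92.50, 7.00).
ΣA = 6870.00 mm², ΣAx̄ = 243975.00 mm³, ΣAȳ = 374790.00 mm³.
x̄ = 243975.00/6870.00 = 35.51 mm; ȳ = 374790.00/6870.00 = 54.55 mm.

x̄ = 35.51 mm, ȳ = 54.55 mm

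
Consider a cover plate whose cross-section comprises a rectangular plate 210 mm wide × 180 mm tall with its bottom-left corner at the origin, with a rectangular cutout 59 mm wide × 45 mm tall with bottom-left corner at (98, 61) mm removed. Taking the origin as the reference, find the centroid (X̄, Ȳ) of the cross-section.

X̄ = 103.30 mm, Ȳ = 90.49 mm

plate: A = 210 × 180 = 37800.00, centroid at (105.00, 90.00).
hole: A = −(59 × 45) = -2655.00, centroid at (127.50, 83.50).
ΣA = 35145.00 mm², ΣAX̄ = 3630487.50 mm³, ΣAȲ = 3180307.50 mm³.
X̄ = 3630487.50/35145.00 = 103.30 mm; Ȳ = 3180307.50/35145.00 = 90.49 mm.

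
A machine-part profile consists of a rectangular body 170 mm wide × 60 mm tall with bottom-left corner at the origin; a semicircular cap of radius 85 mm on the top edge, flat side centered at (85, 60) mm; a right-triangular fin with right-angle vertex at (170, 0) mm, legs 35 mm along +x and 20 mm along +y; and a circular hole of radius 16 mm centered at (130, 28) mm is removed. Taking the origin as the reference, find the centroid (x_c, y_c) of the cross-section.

x_c = 84.89 mm, y_c = 65.24 mm

rectangular body: A = 170 × 60 = 10200.00, centroid at (85.00, 30.00).
semicircular top: A = ½π·85² = 11349.00, centroid at (85.00, 96.08).
triangular fin: A = ½·35·20 = 350.00, centroid at (181.67, 6.67).
hole: A = −π·16² = -804.25, centroid at (130.00, 28.00).
ΣA = 21094.76 mm², ΣAx_c = 1790696.42 mm³, ΣAy_c = 1376171.27 mm³.
x_c = 1790696.42/21094.76 = 84.89 mm; y_c = 1376171.27/21094.76 = 65.24 mm.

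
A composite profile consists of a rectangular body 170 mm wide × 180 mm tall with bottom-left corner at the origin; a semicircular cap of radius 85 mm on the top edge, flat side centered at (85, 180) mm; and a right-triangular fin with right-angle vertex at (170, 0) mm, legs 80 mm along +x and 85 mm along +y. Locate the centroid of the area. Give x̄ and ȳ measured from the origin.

x̄ = 93.37 mm, ȳ = 116.93 mm

rectangular body: A = 170 × 180 = 30600.00, centroid at (85.00, 90.00).
semicircular top: A = ½π·85² = 11349.00, centroid at (85.00, 216.08).
triangular fin: A = ½·80·85 = 3400.00, centroid at (196.67, 28.33).
ΣA = 45349.00 mm²
ΣAx̄ = (30600.00)(85.00) + (11349.00)(85.00) + (3400.00)(196.67) = 4234331.96 mm³
ΣAȳ = (30600.00)(90.00) + (11349.00)(216.08) + (3400.00)(28.33) = 5302570.62 mm³
x̄ = 4234331.96 / 45349.00 = 93.37 mm
ȳ = 5302570.62 / 45349.00 = 116.93 mm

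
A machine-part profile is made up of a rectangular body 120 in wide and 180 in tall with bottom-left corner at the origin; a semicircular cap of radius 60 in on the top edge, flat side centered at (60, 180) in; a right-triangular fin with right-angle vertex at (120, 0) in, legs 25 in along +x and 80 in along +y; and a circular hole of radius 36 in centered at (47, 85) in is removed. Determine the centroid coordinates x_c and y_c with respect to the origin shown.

Part | A | x̄ᵢ | ȳᵢ | A·x̄ᵢ | A·ȳᵢ
rectangular body | 21600.00 | 60.00 | 90.00 | 1296000.00 | 1944000.00
semicircular top | 5654.87 | 60.00 | 205.46 | 339292.01 | 1161876.02
triangular fin | 1000.00 | 128.33 | 26.67 | 128333.33 | 26666.67
hole | -4071.50 | 47.00 | 85.00 | -191360.69 | -346077.85
Σ | 24183.36 |  |  | 1572264.65 | 2786464.84
x_c = 1572264.65 / 24183.36 = 65.01 in
y_c = 2786464.84 / 24183.36 = 115.22 in

x_c = 65.01 in, y_c = 115.22 in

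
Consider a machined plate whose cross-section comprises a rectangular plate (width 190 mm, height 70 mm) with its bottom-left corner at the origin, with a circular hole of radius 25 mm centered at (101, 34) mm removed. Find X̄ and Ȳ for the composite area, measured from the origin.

X̄ = 93.96 mm, Ȳ = 35.17 mm

plate: A = 190 × 70 = 13300.00, centroid at (95.00, 35.00).
hole: A = −π·25² = -1963.50, centroid at (101.00, 34.00).
ΣA = 11336.50 mm²
ΣAX̄ = (13300.00)(95.00) + (-1963.50)(101.00) = 1065186.96 mm³
ΣAȲ = (13300.00)(35.00) + (-1963.50)(34.00) = 398741.16 mm³
X̄ = 1065186.96 / 11336.50 = 93.96 mm
Ȳ = 398741.16 / 11336.50 = 35.17 mm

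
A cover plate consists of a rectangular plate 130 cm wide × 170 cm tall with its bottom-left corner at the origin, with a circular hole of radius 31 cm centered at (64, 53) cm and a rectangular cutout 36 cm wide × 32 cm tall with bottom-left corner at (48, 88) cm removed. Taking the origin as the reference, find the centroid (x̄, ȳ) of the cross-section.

Part | A | x̄ᵢ | ȳᵢ | A·x̄ᵢ | A·ȳᵢ
plate | 22100.00 | 65.00 | 85.00 | 1436500.00 | 1878500.00
hole 1 | -3019.07 | 64.00 | 53.00 | -193220.51 | -160010.74
hole 2 | -1152.00 | 66.00 | 104.00 | -76032.00 | -119808.00
Σ | 17928.93 |  |  | 1167247.49 | 1598681.26
x̄ = 1167247.49 / 17928.93 = 65.10 cm
ȳ = 1598681.26 / 17928.93 = 89.17 cm

x̄ = 65.10 cm, ȳ = 89.17 cm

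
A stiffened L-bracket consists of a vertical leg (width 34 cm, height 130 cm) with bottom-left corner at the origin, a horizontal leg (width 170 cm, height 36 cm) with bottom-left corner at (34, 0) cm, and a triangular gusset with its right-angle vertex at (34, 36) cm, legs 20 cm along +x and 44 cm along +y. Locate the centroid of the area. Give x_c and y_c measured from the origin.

Part | A | x̄ᵢ | ȳᵢ | A·x̄ᵢ | A·ȳᵢ
vertical leg | 4420.00 | 17.00 | 65.00 | 75140.00 | 287300.00
horizontal leg | 6120.00 | 119.00 | 18.00 | 728280.00 | 110160.00
gusset | 440.00 | 40.67 | 50.67 | 17893.33 | 22293.33
Σ | 10980.00 |  |  | 821313.33 | 419753.33
x_c = 821313.33 / 10980.00 = 74.80 cm
y_c = 419753.33 / 10980.00 = 38.23 cm

x_c = 74.80 cm, y_c = 38.23 cm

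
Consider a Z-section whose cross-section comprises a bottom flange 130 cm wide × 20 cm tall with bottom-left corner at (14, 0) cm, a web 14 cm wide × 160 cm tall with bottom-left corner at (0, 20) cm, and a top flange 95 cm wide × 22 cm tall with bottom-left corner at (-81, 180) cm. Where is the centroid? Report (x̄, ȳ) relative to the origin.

bottom flange: A = 130 × 20 = 2600.00, centroid at (79.00, 10.00).
web: A = 14 × 160 = 2240.00, centroid at (7.00, 100.00).
top flange: A = 95 × 22 = 2090.00, centroid at (-33.50, 191.00).
ΣA = 6930.00 cm²
ΣAx̄ = (2600.00)(79.00) + (2240.00)(7.00) + (2090.00)(-33.50) = 151065.00 cm³
ΣAȳ = (2600.00)(10.00) + (2240.00)(100.00) + (2090.00)(191.00) = 649190.00 cm³
x̄ = 151065.00 / 6930.00 = 21.80 cm
ȳ = 649190.00 / 6930.00 = 93.68 cm

x̄ = 21.80 cm, ȳ = 93.68 cm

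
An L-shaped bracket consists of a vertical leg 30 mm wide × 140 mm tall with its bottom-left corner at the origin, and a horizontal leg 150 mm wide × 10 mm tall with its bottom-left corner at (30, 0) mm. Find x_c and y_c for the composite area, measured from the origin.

x_c = 38.68 mm, y_c = 52.89 mm

vertical leg: A = 30 × 140 = 4200.00, centroid at (15.00, 70.00).
horizontal leg: A = 150 × 10 = 1500.00, centroid at (105.00, 5.00).
ΣA = 5700.00 mm²
ΣAx_c = (4200.00)(15.00) + (1500.00)(105.00) = 220500.00 mm³
ΣAy_c = (4200.00)(70.00) + (1500.00)(5.00) = 301500.00 mm³
x_c = 220500.00 / 5700.00 = 38.68 mm
y_c = 301500.00 / 5700.00 = 52.89 mm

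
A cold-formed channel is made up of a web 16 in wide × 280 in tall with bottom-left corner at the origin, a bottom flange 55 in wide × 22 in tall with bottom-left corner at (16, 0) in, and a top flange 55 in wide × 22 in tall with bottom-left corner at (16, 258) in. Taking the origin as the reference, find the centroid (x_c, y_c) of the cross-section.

x_c = 20.45 in, y_c = 140.00 in

web: A = 16 × 280 = 4480.00, centroid at (8.00, 140.00).
bottom flange: A = 55 × 22 = 1210.00, centroid at (43.50, 11.00).
top flange: A = 55 × 22 = 1210.00, centroid at (43.50, 269.00).
ΣA = 6900.00 in², ΣAx_c = 141110.00 in³, ΣAy_c = 966000.00 in³.
x_c = 141110.00/6900.00 = 20.45 in; y_c = 966000.00/6900.00 = 140.00 in.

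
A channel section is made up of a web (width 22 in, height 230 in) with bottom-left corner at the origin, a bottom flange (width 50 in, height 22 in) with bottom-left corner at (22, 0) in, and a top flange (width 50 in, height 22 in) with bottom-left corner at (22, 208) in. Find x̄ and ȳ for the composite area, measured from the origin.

x̄ = 21.91 in, ȳ = 115.00 in

web: A = 22 × 230 = 5060.00, centroid at (11.00, 115.00).
bottom flange: A = 50 × 22 = 1100.00, centroid at (47.00, 11.00).
top flange: A = 50 × 22 = 1100.00, centroid at (47.00, 219.00).
ΣA = 7260.00 in²
ΣAx̄ = (5060.00)(11.00) + (1100.00)(47.00) + (1100.00)(47.00) = 159060.00 in³
ΣAȳ = (5060.00)(115.00) + (1100.00)(11.00) + (1100.00)(219.00) = 834900.00 in³
x̄ = 159060.00 / 7260.00 = 21.91 in
ȳ = 834900.00 / 7260.00 = 115.00 in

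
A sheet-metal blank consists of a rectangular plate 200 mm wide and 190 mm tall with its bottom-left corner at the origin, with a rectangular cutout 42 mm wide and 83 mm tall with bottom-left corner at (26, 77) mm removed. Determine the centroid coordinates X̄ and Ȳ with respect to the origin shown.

plate: A = 200 × 190 = 38000.00, centroid at (100.00, 95.00).
hole: A = −(42 × 83) = -3486.00, centroid at (47.00, 118.50).
ΣA = 34514.00 mm², ΣAX̄ = 3636158.00 mm³, ΣAȲ = 3196909.00 mm³.
X̄ = 3636158.00/34514.00 = 105.35 mm; Ȳ = 3196909.00/34514.00 = 92.63 mm.

X̄ = 105.35 mm, Ȳ = 92.63 mm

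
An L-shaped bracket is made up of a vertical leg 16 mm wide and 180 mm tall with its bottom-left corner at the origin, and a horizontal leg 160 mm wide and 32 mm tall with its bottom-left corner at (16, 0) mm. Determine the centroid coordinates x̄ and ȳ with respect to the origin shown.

vertical leg: A = 16 × 180 = 2880.00, centroid at (8.00, 90.00).
horizontal leg: A = 160 × 32 = 5120.00, centroid at (96.00, 16.00).
ΣA = 8000.00 mm², ΣAx̄ = 514560.00 mm³, ΣAȳ = 341120.00 mm³.
x̄ = 514560.00/8000.00 = 64.32 mm; ȳ = 341120.00/8000.00 = 42.64 mm.

x̄ = 64.32 mm, ȳ = 42.64 mm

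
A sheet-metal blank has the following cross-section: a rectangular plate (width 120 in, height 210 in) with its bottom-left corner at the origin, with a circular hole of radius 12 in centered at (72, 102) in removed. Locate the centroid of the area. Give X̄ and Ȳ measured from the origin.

X̄ = 59.78 in, Ȳ = 105.05 in

Part | A | x̄ᵢ | ȳᵢ | A·x̄ᵢ | A·ȳᵢ
plate | 25200.00 | 60.00 | 105.00 | 1512000.00 | 2646000.00
hole | -452.39 | 72.00 | 102.00 | -32572.03 | -46143.71
Σ | 24747.61 |  |  | 1479427.97 | 2599856.29
X̄ = 1479427.97 / 24747.61 = 59.78 in
Ȳ = 2599856.29 / 24747.61 = 105.05 in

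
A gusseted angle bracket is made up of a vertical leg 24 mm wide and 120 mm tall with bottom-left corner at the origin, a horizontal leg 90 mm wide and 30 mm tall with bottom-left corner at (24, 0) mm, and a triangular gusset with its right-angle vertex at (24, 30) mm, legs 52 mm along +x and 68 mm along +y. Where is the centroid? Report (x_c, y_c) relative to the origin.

vertical leg: A = 24 × 120 = 2880.00, centroid at (12.00, 60.00).
horizontal leg: A = 90 × 30 = 2700.00, centroid at (69.00, 15.00).
gusset: A = ½·52·68 = 1768.00, centroid at (41.33, 52.67).
ΣA = 7348.00 mm²
ΣAx_c = (2880.00)(12.00) + (2700.00)(69.00) + (1768.00)(41.33) = 293937.33 mm³
ΣAy_c = (2880.00)(60.00) + (2700.00)(15.00) + (1768.00)(52.67) = 306414.67 mm³
x_c = 293937.33 / 7348.00 = 40.00 mm
y_c = 306414.67 / 7348.00 = 41.70 mm

x_c = 40.00 mm, y_c = 41.70 mm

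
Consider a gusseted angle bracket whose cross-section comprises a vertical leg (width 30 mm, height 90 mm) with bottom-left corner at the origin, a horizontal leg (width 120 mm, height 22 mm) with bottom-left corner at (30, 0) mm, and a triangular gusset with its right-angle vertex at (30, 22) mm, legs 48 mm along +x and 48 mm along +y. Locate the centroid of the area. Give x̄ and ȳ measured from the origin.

x̄ = 51.00 mm, ȳ = 29.93 mm

Part | A | x̄ᵢ | ȳᵢ | A·x̄ᵢ | A·ȳᵢ
vertical leg | 2700.00 | 15.00 | 45.00 | 40500.00 | 121500.00
horizontal leg | 2640.00 | 90.00 | 11.00 | 237600.00 | 29040.00
gusset | 1152.00 | 46.00 | 38.00 | 52992.00 | 43776.00
Σ | 6492.00 |  |  | 331092.00 | 194316.00
x̄ = 331092.00 / 6492.00 = 51.00 mm
ȳ = 194316.00 / 6492.00 = 29.93 mm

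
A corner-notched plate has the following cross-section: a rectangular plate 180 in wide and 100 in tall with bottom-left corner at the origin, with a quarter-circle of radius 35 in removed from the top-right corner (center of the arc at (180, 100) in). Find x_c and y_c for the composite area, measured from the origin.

x_c = 85.76 in, y_c = 48.02 in

Part | A | x̄ᵢ | ȳᵢ | A·x̄ᵢ | A·ȳᵢ
plate | 18000.00 | 90.00 | 50.00 | 1620000.00 | 900000.00
removed quarter-circle | -962.11 | 165.15 | 85.15 | -158888.63 | -81919.61
Σ | 17037.89 |  |  | 1461111.37 | 818080.39
x_c = 1461111.37 / 17037.89 = 85.76 in
y_c = 818080.39 / 17037.89 = 48.02 in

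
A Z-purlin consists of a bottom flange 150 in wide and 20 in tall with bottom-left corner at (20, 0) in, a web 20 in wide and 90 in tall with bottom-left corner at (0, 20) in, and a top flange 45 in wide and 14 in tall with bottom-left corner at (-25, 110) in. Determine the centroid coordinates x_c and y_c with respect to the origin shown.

bottom flange: A = 150 × 20 = 3000.00, centroid at (95.00, 10.00).
web: A = 20 × 90 = 1800.00, centroid at (10.00, 65.00).
top flange: A = 45 × 14 = 630.00, centroid at (-2.50, 117.00).
ΣA = 5430.00 in²
ΣAx_c = (3000.00)(95.00) + (1800.00)(10.00) + (630.00)(-2.50) = 301425.00 in³
ΣAy_c = (3000.00)(10.00) + (1800.00)(65.00) + (630.00)(117.00) = 220710.00 in³
x_c = 301425.00 / 5430.00 = 55.51 in
y_c = 220710.00 / 5430.00 = 40.65 in

x_c = 55.51 in, y_c = 40.65 in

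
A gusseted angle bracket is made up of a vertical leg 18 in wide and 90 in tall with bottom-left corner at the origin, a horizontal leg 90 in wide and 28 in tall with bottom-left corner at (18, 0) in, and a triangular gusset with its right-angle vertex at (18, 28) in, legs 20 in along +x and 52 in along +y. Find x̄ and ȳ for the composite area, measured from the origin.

vertical leg: A = 18 × 90 = 1620.00, centroid at (9.00, 45.00).
horizontal leg: A = 90 × 28 = 2520.00, centroid at (63.00, 14.00).
gusset: A = ½·20·52 = 520.00, centroid at (24.67, 45.33).
ΣA = 4660.00 in²
ΣAx̄ = (1620.00)(9.00) + (2520.00)(63.00) + (520.00)(24.67) = 186166.67 in³
ΣAȳ = (1620.00)(45.00) + (2520.00)(14.00) + (520.00)(45.33) = 131753.33 in³
x̄ = 186166.67 / 4660.00 = 39.95 in
ȳ = 131753.33 / 4660.00 = 28.27 in

x̄ = 39.95 in, ȳ = 28.27 in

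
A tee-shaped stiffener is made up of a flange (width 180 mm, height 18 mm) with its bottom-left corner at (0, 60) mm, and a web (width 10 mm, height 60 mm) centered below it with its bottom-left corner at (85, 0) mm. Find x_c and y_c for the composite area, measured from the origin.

x_c = 90.00 mm, y_c = 62.91 mm

Part | A | x̄ᵢ | ȳᵢ | A·x̄ᵢ | A·ȳᵢ
web | 600.00 | 90.00 | 30.00 | 54000.00 | 18000.00
flange | 3240.00 | 90.00 | 69.00 | 291600.00 | 223560.00
Σ | 3840.00 |  |  | 345600.00 | 241560.00
x_c = 345600.00 / 3840.00 = 90.00 mm
y_c = 241560.00 / 3840.00 = 62.91 mm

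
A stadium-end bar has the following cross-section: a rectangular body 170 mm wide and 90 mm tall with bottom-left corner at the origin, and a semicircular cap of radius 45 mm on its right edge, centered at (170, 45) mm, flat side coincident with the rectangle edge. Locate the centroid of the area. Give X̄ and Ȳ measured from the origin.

X̄ = 102.92 mm, Ȳ = 45.00 mm

Part | A | x̄ᵢ | ȳᵢ | A·x̄ᵢ | A·ȳᵢ
rectangular body | 15300.00 | 85.00 | 45.00 | 1300500.00 | 688500.00
semicircular end | 3180.86 | 189.10 | 45.00 | 601496.64 | 143138.82
Σ | 18480.86 |  |  | 1901996.64 | 831638.82
X̄ = 1901996.64 / 18480.86 = 102.92 mm
Ȳ = 831638.82 / 18480.86 = 45.00 mm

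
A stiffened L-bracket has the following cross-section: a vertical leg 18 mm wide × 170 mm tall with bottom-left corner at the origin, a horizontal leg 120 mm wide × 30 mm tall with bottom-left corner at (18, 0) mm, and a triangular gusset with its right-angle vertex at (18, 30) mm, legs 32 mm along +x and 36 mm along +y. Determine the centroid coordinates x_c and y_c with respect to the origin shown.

x_c = 44.89 mm, y_c = 46.75 mm

Part | A | x̄ᵢ | ȳᵢ | A·x̄ᵢ | A·ȳᵢ
vertical leg | 3060.00 | 9.00 | 85.00 | 27540.00 | 260100.00
horizontal leg | 3600.00 | 78.00 | 15.00 | 280800.00 | 54000.00
gusset | 576.00 | 28.67 | 42.00 | 16512.00 | 24192.00
Σ | 7236.00 |  |  | 324852.00 | 338292.00
x_c = 324852.00 / 7236.00 = 44.89 mm
y_c = 338292.00 / 7236.00 = 46.75 mm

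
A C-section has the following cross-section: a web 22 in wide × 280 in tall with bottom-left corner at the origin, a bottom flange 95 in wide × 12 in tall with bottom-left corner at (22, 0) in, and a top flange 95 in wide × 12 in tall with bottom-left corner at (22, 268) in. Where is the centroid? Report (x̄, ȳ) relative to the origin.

web: A = 22 × 280 = 6160.00, centroid at (11.00, 140.00).
bottom flange: A = 95 × 12 = 1140.00, centroid at (69.50, 6.00).
top flange: A = 95 × 12 = 1140.00, centroid at (69.50, 274.00).
ΣA = 8440.00 in², ΣAx̄ = 226220.00 in³, ΣAȳ = 1181600.00 in³.
x̄ = 226220.00/8440.00 = 26.80 in; ȳ = 1181600.00/8440.00 = 140.00 in.

x̄ = 26.80 in, ȳ = 140.00 in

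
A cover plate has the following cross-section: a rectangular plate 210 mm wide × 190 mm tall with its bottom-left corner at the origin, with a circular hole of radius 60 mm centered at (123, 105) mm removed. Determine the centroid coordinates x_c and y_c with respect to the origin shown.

x_c = 97.88 mm, y_c = 91.04 mm

plate: A = 210 × 190 = 39900.00, centroid at (105.00, 95.00).
hole: A = −π·60² = -11309.73, centroid at (123.00, 105.00).
ΣA = 28590.27 mm²
ΣAx_c = (39900.00)(105.00) + (-11309.73)(123.00) = 2798402.77 mm³
ΣAy_c = (39900.00)(95.00) + (-11309.73)(105.00) = 2602977.98 mm³
x_c = 2798402.77 / 28590.27 = 97.88 mm
y_c = 2602977.98 / 28590.27 = 91.04 mm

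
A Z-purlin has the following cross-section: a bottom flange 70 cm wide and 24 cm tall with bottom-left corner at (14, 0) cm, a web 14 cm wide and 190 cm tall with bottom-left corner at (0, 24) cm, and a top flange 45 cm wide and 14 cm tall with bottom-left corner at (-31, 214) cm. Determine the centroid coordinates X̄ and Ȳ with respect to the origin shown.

bottom flange: A = 70 × 24 = 1680.00, centroid at (49.00, 12.00).
web: A = 14 × 190 = 2660.00, centroid at (7.00, 119.00).
top flange: A = 45 × 14 = 630.00, centroid at (-8.50, 221.00).
ΣA = 4970.00 cm², ΣAX̄ = 95585.00 cm³, ΣAȲ = 475930.00 cm³.
X̄ = 95585.00/4970.00 = 19.23 cm; Ȳ = 475930.00/4970.00 = 95.76 cm.

X̄ = 19.23 cm, Ȳ = 95.76 cm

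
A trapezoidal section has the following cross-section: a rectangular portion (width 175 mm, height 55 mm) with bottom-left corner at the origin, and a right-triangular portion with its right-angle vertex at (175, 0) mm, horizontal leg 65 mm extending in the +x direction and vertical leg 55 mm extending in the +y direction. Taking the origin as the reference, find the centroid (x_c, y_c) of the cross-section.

Part | A | x̄ᵢ | ȳᵢ | A·x̄ᵢ | A·ȳᵢ
rectangular portion | 9625.00 | 87.50 | 27.50 | 842187.50 | 264687.50
triangular portion | 1787.50 | 196.67 | 18.33 | 351541.67 | 32770.83
Σ | 11412.50 |  |  | 1193729.17 | 297458.33
x_c = 1193729.17 / 11412.50 = 104.60 mm
y_c = 297458.33 / 11412.50 = 26.06 mm

x_c = 104.60 mm, y_c = 26.06 mm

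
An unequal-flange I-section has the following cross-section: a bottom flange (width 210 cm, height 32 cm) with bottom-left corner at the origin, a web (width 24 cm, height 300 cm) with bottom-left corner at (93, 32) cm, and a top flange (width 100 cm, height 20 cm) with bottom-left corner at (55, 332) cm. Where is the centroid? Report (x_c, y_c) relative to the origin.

bottom flange: A = 210 × 32 = 6720.00, centroid at (105.00, 16.00).
web: A = 24 × 300 = 7200.00, centroid at (105.00, 182.00).
top flange: A = 100 × 20 = 2000.00, centroid at (105.00, 342.00).
ΣA = 15920.00 cm², ΣAx_c = 1671600.00 cm³, ΣAy_c = 2101920.00 cm³.
x_c = 1671600.00/15920.00 = 105.00 cm; y_c = 2101920.00/15920.00 = 132.03 cm.

x_c = 105.00 cm, y_c = 132.03 cm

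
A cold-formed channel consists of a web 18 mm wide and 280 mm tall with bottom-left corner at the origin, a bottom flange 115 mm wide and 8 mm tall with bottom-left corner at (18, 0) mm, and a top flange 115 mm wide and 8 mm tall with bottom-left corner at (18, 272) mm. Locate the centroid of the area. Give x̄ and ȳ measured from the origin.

x̄ = 26.78 mm, ȳ = 140.00 mm

web: A = 18 × 280 = 5040.00, centroid at (9.00, 140.00).
bottom flange: A = 115 × 8 = 920.00, centroid at (75.50, 4.00).
top flange: A = 115 × 8 = 920.00, centroid at (75.50, 276.00).
ΣA = 6880.00 mm²
ΣAx̄ = (5040.00)(9.00) + (920.00)(75.50) + (920.00)(75.50) = 184280.00 mm³
ΣAȳ = (5040.00)(140.00) + (920.00)(4.00) + (920.00)(276.00) = 963200.00 mm³
x̄ = 184280.00 / 6880.00 = 26.78 mm
ȳ = 963200.00 / 6880.00 = 140.00 mm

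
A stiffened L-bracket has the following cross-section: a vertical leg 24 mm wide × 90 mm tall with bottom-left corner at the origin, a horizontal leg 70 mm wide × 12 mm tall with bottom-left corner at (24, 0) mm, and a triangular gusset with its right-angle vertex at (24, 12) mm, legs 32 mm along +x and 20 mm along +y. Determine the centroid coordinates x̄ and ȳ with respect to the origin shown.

x̄ = 26.08 mm, ȳ = 32.59 mm

Part | A | x̄ᵢ | ȳᵢ | A·x̄ᵢ | A·ȳᵢ
vertical leg | 2160.00 | 12.00 | 45.00 | 25920.00 | 97200.00
horizontal leg | 840.00 | 59.00 | 6.00 | 49560.00 | 5040.00
gusset | 320.00 | 34.67 | 18.67 | 11093.33 | 5973.33
Σ | 3320.00 |  |  | 86573.33 | 108213.33
x̄ = 86573.33 / 3320.00 = 26.08 mm
ȳ = 108213.33 / 3320.00 = 32.59 mm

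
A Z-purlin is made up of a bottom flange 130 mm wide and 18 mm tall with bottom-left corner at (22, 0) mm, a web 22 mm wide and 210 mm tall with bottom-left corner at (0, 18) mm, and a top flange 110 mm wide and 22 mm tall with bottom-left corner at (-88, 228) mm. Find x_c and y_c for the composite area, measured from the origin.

x_c = 18.61 mm, y_c = 124.49 mm

bottom flange: A = 130 × 18 = 2340.00, centroid at (87.00, 9.00).
web: A = 22 × 210 = 4620.00, centroid at (11.00, 123.00).
top flange: A = 110 × 22 = 2420.00, centroid at (-33.00, 239.00).
ΣA = 9380.00 mm², ΣAx_c = 174540.00 mm³, ΣAy_c = 1167700.00 mm³.
x_c = 174540.00/9380.00 = 18.61 mm; y_c = 1167700.00/9380.00 = 124.49 mm.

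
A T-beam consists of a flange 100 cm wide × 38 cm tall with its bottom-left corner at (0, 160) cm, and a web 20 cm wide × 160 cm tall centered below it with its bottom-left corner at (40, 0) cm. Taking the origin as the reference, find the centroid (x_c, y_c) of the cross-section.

web: A = 20 × 160 = 3200.00, centroid at (50.00, 80.00).
flange: A = 100 × 38 = 3800.00, centroid at (50.00, 179.00).
ΣA = 7000.00 cm², ΣAx_c = 350000.00 cm³, ΣAy_c = 936200.00 cm³.
x_c = 350000.00/7000.00 = 50.00 cm; y_c = 936200.00/7000.00 = 133.74 cm.

x_c = 50.00 cm, y_c = 133.74 cm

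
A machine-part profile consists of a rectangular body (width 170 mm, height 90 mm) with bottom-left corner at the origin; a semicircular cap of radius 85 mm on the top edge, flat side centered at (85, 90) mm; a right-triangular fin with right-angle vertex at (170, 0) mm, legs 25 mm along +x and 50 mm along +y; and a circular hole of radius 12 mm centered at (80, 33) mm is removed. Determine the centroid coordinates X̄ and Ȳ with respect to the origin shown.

X̄ = 87.26 mm, Ȳ = 78.85 mm

rectangular body: A = 170 × 90 = 15300.00, centroid at (85.00, 45.00).
semicircular top: A = ½π·85² = 11349.00, centroid at (85.00, 126.08).
triangular fin: A = ½·25·50 = 625.00, centroid at (178.33, 16.67).
hole: A = −π·12² = -452.39, centroid at (80.00, 33.00).
ΣA = 26821.61 mm²
ΣAX̄ = (15300.00)(85.00) + (11349.00)(85.00) + (625.00)(178.33) + (-452.39)(80.00) = 2340432.48 mm³
ΣAȲ = (15300.00)(45.00) + (11349.00)(126.08) + (625.00)(16.67) + (-452.39)(33.00) = 2114814.80 mm³
X̄ = 2340432.48 / 26821.61 = 87.26 mm
Ȳ = 2114814.80 / 26821.61 = 78.85 mm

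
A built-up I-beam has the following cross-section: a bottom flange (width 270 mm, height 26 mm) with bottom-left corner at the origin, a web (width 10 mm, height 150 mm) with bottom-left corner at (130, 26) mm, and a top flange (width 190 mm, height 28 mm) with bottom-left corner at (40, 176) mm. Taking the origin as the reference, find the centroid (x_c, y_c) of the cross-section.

x_c = 135.00 mm, y_c = 90.58 mm

bottom flange: A = 270 × 26 = 7020.00, centroid at (135.00, 13.00).
web: A = 10 × 150 = 1500.00, centroid at (135.00, 101.00).
top flange: A = 190 × 28 = 5320.00, centroid at (135.00, 190.00).
ΣA = 13840.00 mm²
ΣAx_c = (7020.00)(135.00) + (1500.00)(135.00) + (5320.00)(135.00) = 1868400.00 mm³
ΣAy_c = (7020.00)(13.00) + (1500.00)(101.00) + (5320.00)(190.00) = 1253560.00 mm³
x_c = 1868400.00 / 13840.00 = 135.00 mm
y_c = 1253560.00 / 13840.00 = 90.58 mm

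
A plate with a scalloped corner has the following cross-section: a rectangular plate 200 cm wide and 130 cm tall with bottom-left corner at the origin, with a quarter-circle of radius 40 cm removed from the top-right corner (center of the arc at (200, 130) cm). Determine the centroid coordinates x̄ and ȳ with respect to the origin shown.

plate: A = 200 × 130 = 26000.00, centroid at (100.00, 65.00).
removed quarter-circle: A = −¼π·40² = -1256.64, centroid at (183.02, 113.02).
ΣA = 24743.36 cm², ΣAx̄ = 2370005.92 cm³, ΣAȳ = 1547970.52 cm³.
x̄ = 2370005.92/24743.36 = 95.78 cm; ȳ = 1547970.52/24743.36 = 62.56 cm.

x̄ = 95.78 cm, ȳ = 62.56 cm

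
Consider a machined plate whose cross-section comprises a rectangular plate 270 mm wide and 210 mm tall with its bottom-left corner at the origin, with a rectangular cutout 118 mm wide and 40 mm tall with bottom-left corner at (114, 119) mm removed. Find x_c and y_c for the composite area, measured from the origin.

plate: A = 270 × 210 = 56700.00, centroid at (135.00, 105.00).
hole: A = −(118 × 40) = -4720.00, centroid at (173.00, 139.00).
ΣA = 51980.00 mm²
ΣAx_c = (56700.00)(135.00) + (-4720.00)(173.00) = 6837940.00 mm³
ΣAy_c = (56700.00)(105.00) + (-4720.00)(139.00) = 5297420.00 mm³
x_c = 6837940.00 / 51980.00 = 131.55 mm
y_c = 5297420.00 / 51980.00 = 101.91 mm

x_c = 131.55 mm, y_c = 101.91 mm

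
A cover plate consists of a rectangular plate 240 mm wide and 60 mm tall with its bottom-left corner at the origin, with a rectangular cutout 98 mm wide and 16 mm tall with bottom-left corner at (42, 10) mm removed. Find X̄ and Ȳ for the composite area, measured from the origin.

plate: A = 240 × 60 = 14400.00, centroid at (120.00, 30.00).
hole: A = −(98 × 16) = -1568.00, centroid at (91.00, 18.00).
ΣA = 12832.00 mm², ΣAX̄ = 1585312.00 mm³, ΣAȲ = 403776.00 mm³.
X̄ = 1585312.00/12832.00 = 123.54 mm; Ȳ = 403776.00/12832.00 = 31.47 mm.

X̄ = 123.54 mm, Ȳ = 31.47 mm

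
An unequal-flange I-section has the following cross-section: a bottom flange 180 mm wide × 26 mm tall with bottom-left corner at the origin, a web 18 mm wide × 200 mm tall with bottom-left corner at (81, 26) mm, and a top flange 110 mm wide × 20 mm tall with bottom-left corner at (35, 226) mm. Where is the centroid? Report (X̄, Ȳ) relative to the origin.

bottom flange: A = 180 × 26 = 4680.00, centroid at (90.00, 13.00).
web: A = 18 × 200 = 3600.00, centroid at (90.00, 126.00).
top flange: A = 110 × 20 = 2200.00, centroid at (90.00, 236.00).
ΣA = 10480.00 mm², ΣAX̄ = 943200.00 mm³, ΣAȲ = 1033640.00 mm³.
X̄ = 943200.00/10480.00 = 90.00 mm; Ȳ = 1033640.00/10480.00 = 98.63 mm.

X̄ = 90.00 mm, Ȳ = 98.63 mm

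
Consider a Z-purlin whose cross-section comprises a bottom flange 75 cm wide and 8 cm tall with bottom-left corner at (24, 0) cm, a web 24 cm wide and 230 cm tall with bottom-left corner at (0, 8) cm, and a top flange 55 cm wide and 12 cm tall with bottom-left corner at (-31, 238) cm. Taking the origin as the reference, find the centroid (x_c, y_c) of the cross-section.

bottom flange: A = 75 × 8 = 600.00, centroid at (61.50, 4.00).
web: A = 24 × 230 = 5520.00, centroid at (12.00, 123.00).
top flange: A = 55 × 12 = 660.00, centroid at (-3.50, 244.00).
ΣA = 6780.00 cm², ΣAx_c = 100830.00 cm³, ΣAy_c = 842400.00 cm³.
x_c = 100830.00/6780.00 = 14.87 cm; y_c = 842400.00/6780.00 = 124.25 cm.

x_c = 14.87 cm, y_c = 124.25 cm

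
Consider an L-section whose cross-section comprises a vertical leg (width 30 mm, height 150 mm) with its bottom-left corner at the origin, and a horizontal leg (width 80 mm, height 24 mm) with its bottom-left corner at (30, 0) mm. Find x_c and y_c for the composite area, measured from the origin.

x_c = 31.45 mm, y_c = 56.16 mm

vertical leg: A = 30 × 150 = 4500.00, centroid at (15.00, 75.00).
horizontal leg: A = 80 × 24 = 1920.00, centroid at (70.00, 12.00).
ΣA = 6420.00 mm², ΣAx_c = 201900.00 mm³, ΣAy_c = 360540.00 mm³.
x_c = 201900.00/6420.00 = 31.45 mm; y_c = 360540.00/6420.00 = 56.16 mm.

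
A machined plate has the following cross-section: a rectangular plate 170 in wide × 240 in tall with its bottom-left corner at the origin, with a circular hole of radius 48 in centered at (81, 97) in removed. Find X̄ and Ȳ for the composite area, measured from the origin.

X̄ = 85.86 in, Ȳ = 124.96 in

plate: A = 170 × 240 = 40800.00, centroid at (85.00, 120.00).
hole: A = −π·48² = -7238.23, centroid at (81.00, 97.00).
ΣA = 33561.77 in², ΣAX̄ = 2881703.41 in³, ΣAȲ = 4193891.74 in³.
X̄ = 2881703.41/33561.77 = 85.86 in; Ȳ = 4193891.74/33561.77 = 124.96 in.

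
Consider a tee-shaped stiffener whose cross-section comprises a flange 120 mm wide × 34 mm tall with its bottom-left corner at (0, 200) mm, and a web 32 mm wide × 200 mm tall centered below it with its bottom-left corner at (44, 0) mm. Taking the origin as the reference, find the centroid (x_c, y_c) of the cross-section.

x_c = 60.00 mm, y_c = 145.55 mm

Part | A | x̄ᵢ | ȳᵢ | A·x̄ᵢ | A·ȳᵢ
web | 6400.00 | 60.00 | 100.00 | 384000.00 | 640000.00
flange | 4080.00 | 60.00 | 217.00 | 244800.00 | 885360.00
Σ | 10480.00 |  |  | 628800.00 | 1525360.00
x_c = 628800.00 / 10480.00 = 60.00 mm
y_c = 1525360.00 / 10480.00 = 145.55 mm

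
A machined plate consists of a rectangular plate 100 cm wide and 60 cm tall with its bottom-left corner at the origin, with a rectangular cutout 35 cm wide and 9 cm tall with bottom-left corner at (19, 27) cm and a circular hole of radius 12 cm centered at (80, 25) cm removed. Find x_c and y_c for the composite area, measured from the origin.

x_c = 48.22 cm, y_c = 30.34 cm

Part | A | x̄ᵢ | ȳᵢ | A·x̄ᵢ | A·ȳᵢ
plate | 6000.00 | 50.00 | 30.00 | 300000.00 | 180000.00
hole 1 | -315.00 | 36.50 | 31.50 | -11497.50 | -9922.50
hole 2 | -452.39 | 80.00 | 25.00 | -36191.15 | -11309.73
Σ | 5232.61 |  |  | 252311.35 | 158767.77
x_c = 252311.35 / 5232.61 = 48.22 cm
y_c = 158767.77 / 5232.61 = 30.34 cm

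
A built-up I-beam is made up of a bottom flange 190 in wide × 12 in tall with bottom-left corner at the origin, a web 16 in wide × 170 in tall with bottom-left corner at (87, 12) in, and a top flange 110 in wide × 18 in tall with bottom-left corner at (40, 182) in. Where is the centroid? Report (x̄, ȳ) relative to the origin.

bottom flange: A = 190 × 12 = 2280.00, centroid at (95.00, 6.00).
web: A = 16 × 170 = 2720.00, centroid at (95.00, 97.00).
top flange: A = 110 × 18 = 1980.00, centroid at (95.00, 191.00).
ΣA = 6980.00 in², ΣAx̄ = 663100.00 in³, ΣAȳ = 655700.00 in³.
x̄ = 663100.00/6980.00 = 95.00 in; ȳ = 655700.00/6980.00 = 93.94 in.

x̄ = 95.00 in, ȳ = 93.94 in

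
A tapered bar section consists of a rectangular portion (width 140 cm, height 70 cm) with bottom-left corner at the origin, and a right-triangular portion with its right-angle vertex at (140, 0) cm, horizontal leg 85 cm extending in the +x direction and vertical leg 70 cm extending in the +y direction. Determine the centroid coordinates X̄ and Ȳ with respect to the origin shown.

rectangular portion: A = 140 × 70 = 9800.00, centroid at (70.00, 35.00).
triangular portion: A = ½·85·70 = 2975.00, centroid at (168.33, 23.33).
ΣA = 12775.00 cm²
ΣAX̄ = (9800.00)(70.00) + (2975.00)(168.33) = 1186791.67 cm³
ΣAȲ = (9800.00)(35.00) + (2975.00)(23.33) = 412416.67 cm³
X̄ = 1186791.67 / 12775.00 = 92.90 cm
Ȳ = 412416.67 / 12775.00 = 32.28 cm

X̄ = 92.90 cm, Ȳ = 32.28 cm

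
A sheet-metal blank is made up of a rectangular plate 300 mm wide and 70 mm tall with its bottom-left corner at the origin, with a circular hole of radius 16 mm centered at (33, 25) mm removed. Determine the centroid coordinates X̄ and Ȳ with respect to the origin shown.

plate: A = 300 × 70 = 21000.00, centroid at (150.00, 35.00).
hole: A = −π·16² = -804.25, centroid at (33.00, 25.00).
ΣA = 20195.75 mm²
ΣAX̄ = (21000.00)(150.00) + (-804.25)(33.00) = 3123459.83 mm³
ΣAȲ = (21000.00)(35.00) + (-804.25)(25.00) = 714893.81 mm³
X̄ = 3123459.83 / 20195.75 = 154.66 mm
Ȳ = 714893.81 / 20195.75 = 35.40 mm

X̄ = 154.66 mm, Ȳ = 35.40 mm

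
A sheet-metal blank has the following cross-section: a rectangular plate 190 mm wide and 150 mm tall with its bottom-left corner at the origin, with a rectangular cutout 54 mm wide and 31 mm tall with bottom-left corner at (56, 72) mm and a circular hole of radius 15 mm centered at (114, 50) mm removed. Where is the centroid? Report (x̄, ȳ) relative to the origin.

plate: A = 190 × 150 = 28500.00, centroid at (95.00, 75.00).
hole 1: A = −(54 × 31) = -1674.00, centroid at (83.00, 87.50).
hole 2: A = −π·15² = -706.86, centroid at (114.00, 50.00).
ΣA = 26119.14 mm², ΣAx̄ = 2487976.15 mm³, ΣAȳ = 1955682.08 mm³.
x̄ = 2487976.15/26119.14 = 95.25 mm; ȳ = 1955682.08/26119.14 = 74.88 mm.

x̄ = 95.25 mm, ȳ = 74.88 mm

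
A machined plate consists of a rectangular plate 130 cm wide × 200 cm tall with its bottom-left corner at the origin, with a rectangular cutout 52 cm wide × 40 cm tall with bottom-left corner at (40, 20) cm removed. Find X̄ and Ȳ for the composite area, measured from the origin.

plate: A = 130 × 200 = 26000.00, centroid at (65.00, 100.00).
hole: A = −(52 × 40) = -2080.00, centroid at (66.00, 40.00).
ΣA = 23920.00 cm²
ΣAX̄ = (26000.00)(65.00) + (-2080.00)(66.00) = 1552720.00 cm³
ΣAȲ = (26000.00)(100.00) + (-2080.00)(40.00) = 2516800.00 cm³
X̄ = 1552720.00 / 23920.00 = 64.91 cm
Ȳ = 2516800.00 / 23920.00 = 105.22 cm

X̄ = 64.91 cm, Ȳ = 105.22 cm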